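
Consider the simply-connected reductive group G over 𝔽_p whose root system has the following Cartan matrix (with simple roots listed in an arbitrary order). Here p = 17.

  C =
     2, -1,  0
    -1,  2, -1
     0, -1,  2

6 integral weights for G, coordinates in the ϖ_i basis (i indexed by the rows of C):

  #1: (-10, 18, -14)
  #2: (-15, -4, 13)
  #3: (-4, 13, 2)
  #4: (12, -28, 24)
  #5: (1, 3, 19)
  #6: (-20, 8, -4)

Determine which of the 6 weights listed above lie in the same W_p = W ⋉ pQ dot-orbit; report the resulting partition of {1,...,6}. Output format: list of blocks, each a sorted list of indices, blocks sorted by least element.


Dynkin diagram of C (from the 4 off-diagonal −1 entries): A_3.

Ā_17 reps of the 6 weights (A_3, coords as presented):

  [1] (4, 3, 8);  [2] (3, 11, 3);  [3] (3, 11, 3);  [4] (4, 3, 8);  [5] (4, 3, 8);  [6] (4, 3, 8)

2 distinct reps among the 6 weights ⇒ 2 W_17-linkage classes:

[[1, 4, 5, 6], [2, 3]]


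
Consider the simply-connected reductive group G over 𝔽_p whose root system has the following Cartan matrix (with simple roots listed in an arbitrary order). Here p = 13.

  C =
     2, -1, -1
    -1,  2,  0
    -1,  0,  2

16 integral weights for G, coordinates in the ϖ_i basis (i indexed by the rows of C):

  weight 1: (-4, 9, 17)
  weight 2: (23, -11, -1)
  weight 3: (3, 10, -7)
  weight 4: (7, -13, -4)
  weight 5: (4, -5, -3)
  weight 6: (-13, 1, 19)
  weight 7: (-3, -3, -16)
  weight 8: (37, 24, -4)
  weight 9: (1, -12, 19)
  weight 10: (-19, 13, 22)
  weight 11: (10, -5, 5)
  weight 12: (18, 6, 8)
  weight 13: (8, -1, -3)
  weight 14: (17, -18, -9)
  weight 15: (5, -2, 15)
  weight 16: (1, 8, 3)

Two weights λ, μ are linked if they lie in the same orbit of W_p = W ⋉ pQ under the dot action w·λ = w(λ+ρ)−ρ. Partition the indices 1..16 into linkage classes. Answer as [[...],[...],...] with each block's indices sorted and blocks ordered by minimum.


Cartan matrix: type A_3 (|W|=24); un-permuting the 3 rows.

Ā_13 reps of the 16 weights (A_3, coords as presented):

  [1] (2, 3, 1) · [2] (2, 0, 10) · [3] (2, 7, 2) · [4] (3, 5, 4) · [5] (1, 3, 1) · [6] (2, 3, 1) · [7] (2, 7, 2) · [8] (1, 3, 1) · [9] (2, 7, 2) · [10] (3, 5, 4) · [11] (7, 0, 2) · [12] (7, 0, 2) · [13] (7, 0, 2) · [14] (3, 5, 4) · [15] (3, 5, 4) · [16] (2, 7, 2)

The 16 indices split into 6 linkage classes (same alcove rep ⇔ same W_13-dot-orbit):

[[1, 6], [2], [3, 7, 9, 16], [4, 10, 14, 15], [5, 8], [11, 12, 13]]


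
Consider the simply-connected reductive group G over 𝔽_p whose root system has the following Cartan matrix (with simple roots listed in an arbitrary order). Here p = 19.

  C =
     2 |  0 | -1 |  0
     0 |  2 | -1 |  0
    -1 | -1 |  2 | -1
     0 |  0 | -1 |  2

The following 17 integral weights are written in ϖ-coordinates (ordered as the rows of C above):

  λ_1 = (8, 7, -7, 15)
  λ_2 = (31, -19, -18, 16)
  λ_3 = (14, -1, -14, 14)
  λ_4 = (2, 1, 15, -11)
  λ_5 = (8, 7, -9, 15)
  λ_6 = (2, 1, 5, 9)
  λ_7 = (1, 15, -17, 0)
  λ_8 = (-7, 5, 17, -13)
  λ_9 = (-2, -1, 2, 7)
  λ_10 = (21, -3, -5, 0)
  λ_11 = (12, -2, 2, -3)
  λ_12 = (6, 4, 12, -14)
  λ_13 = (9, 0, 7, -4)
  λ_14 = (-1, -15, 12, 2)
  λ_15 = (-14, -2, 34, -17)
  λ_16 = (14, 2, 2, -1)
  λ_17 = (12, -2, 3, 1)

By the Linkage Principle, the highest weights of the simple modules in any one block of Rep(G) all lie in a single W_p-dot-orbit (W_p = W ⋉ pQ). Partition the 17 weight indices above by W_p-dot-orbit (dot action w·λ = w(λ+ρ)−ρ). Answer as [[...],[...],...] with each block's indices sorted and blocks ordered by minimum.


Type D_4, rank 4, |W|=192; reorder rows/cols to standard.

Each λ_j+ρ reduced to Ā_19; 4-tuples below use C's row order:

  λ_1+ρ ↦ (1, 0, 2, 8) · λ_2+ρ ↦ (13, 1, 0, 2) · λ_3+ρ ↦ (2, 13, 0, 2) · λ_4+ρ ↦ (1, 0, 2, 8) · λ_5+ρ ↦ (1, 0, 2, 8) · λ_6+ρ ↦ (1, 0, 2, 8) · λ_7+ρ ↦ (1, 13, 0, 2) · λ_8+ρ ↦ (1, 1, 5, 7) · λ_9+ρ ↦ (1, 0, 2, 8) · λ_10+ρ ↦ (13, 1, 0, 2) · λ_11+ρ ↦ (13, 1, 0, 2) · λ_12+ρ ↦ (1, 1, 5, 7) · λ_13+ρ ↦ (10, 1, 0, 3) · λ_14+ρ ↦ (1, 13, 0, 2) · λ_15+ρ ↦ (1, 13, 0, 2) · λ_16+ρ ↦ (13, 1, 0, 2) · λ_17+ρ ↦ (13, 1, 0, 2)

The 17 indices split into 6 linkage classes (same alcove rep ⇔ same W_19-dot-orbit):

[[1, 4, 5, 6, 9], [2, 10, 11, 16, 17], [3], [7, 14, 15], [8, 12], [13]]


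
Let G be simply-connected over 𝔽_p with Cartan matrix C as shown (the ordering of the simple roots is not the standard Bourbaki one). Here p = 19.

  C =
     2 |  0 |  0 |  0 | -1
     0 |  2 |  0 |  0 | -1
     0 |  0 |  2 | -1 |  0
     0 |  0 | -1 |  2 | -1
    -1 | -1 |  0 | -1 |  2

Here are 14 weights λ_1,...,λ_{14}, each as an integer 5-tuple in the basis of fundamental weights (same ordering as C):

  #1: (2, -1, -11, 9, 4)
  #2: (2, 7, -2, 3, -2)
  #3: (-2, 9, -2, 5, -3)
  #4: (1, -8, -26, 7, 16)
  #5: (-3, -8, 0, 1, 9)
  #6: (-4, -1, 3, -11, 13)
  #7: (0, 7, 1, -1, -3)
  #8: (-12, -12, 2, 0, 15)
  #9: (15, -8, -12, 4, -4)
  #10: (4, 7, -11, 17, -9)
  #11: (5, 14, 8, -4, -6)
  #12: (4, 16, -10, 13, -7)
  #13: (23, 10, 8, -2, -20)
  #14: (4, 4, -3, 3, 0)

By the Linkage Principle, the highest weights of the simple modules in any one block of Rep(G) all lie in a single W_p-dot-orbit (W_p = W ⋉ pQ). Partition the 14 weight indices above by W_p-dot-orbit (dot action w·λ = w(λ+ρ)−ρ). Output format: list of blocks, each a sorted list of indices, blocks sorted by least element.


C ↔ D_5 under row/col permutation; |W(D_5)| = 1920.

λ_j+ρ reflected into Ā_19 (⟨·,θ^∨⟩≤19); 5-tuples as given:

  λ_1 → (3, 0, 6, 4, 1) · λ_2 → (2, 7, 1, 2, 1) · λ_3 → (2, 7, 1, 2, 1) · λ_4 → (0, 5, 0, 1, 1) · λ_5 → (2, 7, 1, 2, 1) · λ_6 → (3, 0, 6, 4, 1) · λ_7 → (0, 5, 0, 1, 1) · λ_8 → (5, 5, 2, 2, 1) · λ_9 → (3, 6, 5, 2, 0) · λ_10 → (3, 0, 6, 4, 1) · λ_11 → (2, 7, 1, 2, 1) · λ_12 → (5, 5, 2, 2, 1) · λ_13 → (3, 0, 6, 4, 1) · λ_14 → (5, 5, 2, 2, 1)

Partition of {1..14} into 5 W_19-dot-orbits:

[[1, 6, 10, 13], [2, 3, 5, 11], [4, 7], [8, 12, 14], [9]]


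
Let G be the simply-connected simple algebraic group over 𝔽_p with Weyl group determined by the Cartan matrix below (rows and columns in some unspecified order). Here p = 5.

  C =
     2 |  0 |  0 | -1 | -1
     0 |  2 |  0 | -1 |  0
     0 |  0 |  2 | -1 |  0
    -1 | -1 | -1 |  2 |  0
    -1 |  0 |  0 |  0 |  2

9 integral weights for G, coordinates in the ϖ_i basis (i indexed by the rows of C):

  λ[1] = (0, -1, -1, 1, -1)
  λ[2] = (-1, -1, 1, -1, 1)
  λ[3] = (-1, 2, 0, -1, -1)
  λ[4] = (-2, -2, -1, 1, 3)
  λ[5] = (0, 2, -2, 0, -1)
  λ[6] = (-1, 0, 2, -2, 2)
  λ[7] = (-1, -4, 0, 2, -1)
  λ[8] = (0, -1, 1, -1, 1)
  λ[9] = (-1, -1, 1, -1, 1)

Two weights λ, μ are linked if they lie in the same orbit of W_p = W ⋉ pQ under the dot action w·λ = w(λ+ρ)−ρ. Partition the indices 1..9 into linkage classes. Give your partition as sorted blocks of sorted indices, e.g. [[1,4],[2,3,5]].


C ↔ D_5 under row/col permutation; |W(D_5)| = 1920.

Folding the 9 weights λ_j+ρ into Ā_5 (reps in the given 5-coord order):

  λ_1+ρ ↦ (0, 0, 0, 2, 0);  λ_2+ρ ↦ (0, 0, 2, 0, 2);  λ_3+ρ ↦ (0, 3, 1, 0, 0);  λ_4+ρ ↦ (0, 1, 0, 0, 3);  λ_5+ρ ↦ (0, 3, 1, 0, 0);  λ_6+ρ ↦ (0, 0, 2, 0, 2);  λ_7+ρ ↦ (0, 3, 1, 0, 0);  λ_8+ρ ↦ (0, 0, 2, 0, 2);  λ_9+ρ ↦ (0, 0, 2, 0, 2)

Grouping the 9 weights by Ā_5-representative: 4 linkage classes.

[[1], [2, 6, 8, 9], [3, 5, 7], [4]]


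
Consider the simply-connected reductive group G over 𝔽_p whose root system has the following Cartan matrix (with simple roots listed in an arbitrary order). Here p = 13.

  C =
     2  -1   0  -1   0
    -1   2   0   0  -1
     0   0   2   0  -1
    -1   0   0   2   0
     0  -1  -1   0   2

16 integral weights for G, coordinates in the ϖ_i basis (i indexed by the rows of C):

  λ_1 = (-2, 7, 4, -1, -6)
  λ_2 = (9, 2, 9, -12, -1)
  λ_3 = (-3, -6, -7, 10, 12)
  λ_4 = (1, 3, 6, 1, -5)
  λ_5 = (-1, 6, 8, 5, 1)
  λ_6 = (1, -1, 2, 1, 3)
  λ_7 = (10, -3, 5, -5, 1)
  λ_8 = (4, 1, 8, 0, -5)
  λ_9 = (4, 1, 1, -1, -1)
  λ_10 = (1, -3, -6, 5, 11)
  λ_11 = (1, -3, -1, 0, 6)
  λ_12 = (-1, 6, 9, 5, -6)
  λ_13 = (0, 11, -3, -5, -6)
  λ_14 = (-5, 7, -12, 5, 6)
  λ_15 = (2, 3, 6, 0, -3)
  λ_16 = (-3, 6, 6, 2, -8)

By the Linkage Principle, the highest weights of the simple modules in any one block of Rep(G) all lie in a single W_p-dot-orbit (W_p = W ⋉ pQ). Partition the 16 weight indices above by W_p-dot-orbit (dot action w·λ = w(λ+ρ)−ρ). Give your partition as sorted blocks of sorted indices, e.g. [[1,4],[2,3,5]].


C ↔ A_5 under row/col permutation; |W(A_5)| = 720.

Each λ_j+ρ reduced to Ā_13; 5-tuples below use C's row order:

  [1] (0, 2, 0, 1, 5) · [2] (1, 2, 0, 0, 0) · [3] (5, 2, 2, 0, 0) · [4] (2, 0, 3, 2, 4) · [5] (5, 2, 2, 0, 0) · [6] (2, 0, 3, 2, 4) · [7] (5, 2, 2, 0, 0) · [8] (3, 2, 5, 1, 2) · [9] (5, 2, 2, 0, 0) · [10] (0, 2, 0, 1, 5) · [11] (0, 2, 0, 1, 5) · [12] (0, 2, 0, 1, 5) · [13] (3, 2, 5, 1, 2) · [14] (2, 0, 3, 2, 4) · [15] (3, 2, 5, 1, 2) · [16] (0, 2, 0, 1, 5)

The 16 indices split into 5 linkage classes (same alcove rep ⇔ same W_13-dot-orbit):

[[1, 10, 11, 12, 16], [2], [3, 5, 7, 9], [4, 6, 14], [8, 13, 15]]


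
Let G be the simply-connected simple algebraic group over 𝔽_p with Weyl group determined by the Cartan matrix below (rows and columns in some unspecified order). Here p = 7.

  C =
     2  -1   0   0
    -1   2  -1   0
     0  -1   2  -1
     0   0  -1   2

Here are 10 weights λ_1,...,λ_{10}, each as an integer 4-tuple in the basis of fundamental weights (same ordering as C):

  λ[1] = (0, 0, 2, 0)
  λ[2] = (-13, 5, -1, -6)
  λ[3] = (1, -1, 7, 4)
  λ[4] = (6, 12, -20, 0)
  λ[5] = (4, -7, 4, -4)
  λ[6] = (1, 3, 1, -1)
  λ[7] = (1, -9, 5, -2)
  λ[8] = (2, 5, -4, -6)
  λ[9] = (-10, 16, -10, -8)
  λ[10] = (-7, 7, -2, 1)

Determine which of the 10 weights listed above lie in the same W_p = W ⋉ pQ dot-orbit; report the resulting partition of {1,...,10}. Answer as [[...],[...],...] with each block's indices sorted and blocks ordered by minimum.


Type A_4, rank 4, |W|=120; reorder rows/cols to standard.

W_7-reps of the 10 weights in Ā_7 (same 4-coord order as C):

  [1] (1, 1, 3, 1) · [2] (4, 1, 0, 1) · [3] (1, 4, 1, 1) · [4] (4, 1, 0, 1) · [5] (1, 1, 3, 1) · [6] (1, 4, 1, 1) · [7] (4, 1, 0, 1) · [8] (1, 1, 3, 1) · [9] (4, 1, 0, 1) · [10] (4, 1, 0, 1)

These 10 weights hit 3 W_7-dot-orbits; sizes (3, 5, 2):

[[1, 5, 8], [2, 4, 7, 9, 10], [3, 6]]


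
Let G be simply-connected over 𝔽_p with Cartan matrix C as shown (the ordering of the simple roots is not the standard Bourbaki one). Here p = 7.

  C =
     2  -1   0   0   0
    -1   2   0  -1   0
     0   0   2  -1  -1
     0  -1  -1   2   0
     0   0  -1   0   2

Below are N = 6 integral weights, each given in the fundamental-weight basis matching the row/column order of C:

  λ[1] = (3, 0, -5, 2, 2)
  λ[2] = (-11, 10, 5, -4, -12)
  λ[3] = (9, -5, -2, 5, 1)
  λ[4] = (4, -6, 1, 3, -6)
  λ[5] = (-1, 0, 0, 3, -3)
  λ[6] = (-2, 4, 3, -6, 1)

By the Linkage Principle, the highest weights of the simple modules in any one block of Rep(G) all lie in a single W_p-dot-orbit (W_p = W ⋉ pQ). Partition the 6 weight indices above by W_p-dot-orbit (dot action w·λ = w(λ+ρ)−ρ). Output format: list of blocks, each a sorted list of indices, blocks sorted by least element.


Type A_5, rank 5, |W|=720; reorder rows/cols to standard.

W_7-reps of the 6 weights in Ā_7 (same 5-coord order as C):

    λ_1+ρ ↦ (3, 0, 2, 1, 0)
    λ_2+ρ ↦ (3, 0, 2, 1, 0)
    λ_3+ρ ↦ (0, 1, 1, 3, 1)
    λ_4+ρ ↦ (0, 1, 1, 3, 1)
    λ_5+ρ ↦ (0, 1, 1, 3, 1)
    λ_6+ρ ↦ (0, 1, 1, 3, 1)

2 distinct reps among the 6 weights ⇒ 2 W_7-linkage classes:

[[1, 2], [3, 4, 5, 6]]


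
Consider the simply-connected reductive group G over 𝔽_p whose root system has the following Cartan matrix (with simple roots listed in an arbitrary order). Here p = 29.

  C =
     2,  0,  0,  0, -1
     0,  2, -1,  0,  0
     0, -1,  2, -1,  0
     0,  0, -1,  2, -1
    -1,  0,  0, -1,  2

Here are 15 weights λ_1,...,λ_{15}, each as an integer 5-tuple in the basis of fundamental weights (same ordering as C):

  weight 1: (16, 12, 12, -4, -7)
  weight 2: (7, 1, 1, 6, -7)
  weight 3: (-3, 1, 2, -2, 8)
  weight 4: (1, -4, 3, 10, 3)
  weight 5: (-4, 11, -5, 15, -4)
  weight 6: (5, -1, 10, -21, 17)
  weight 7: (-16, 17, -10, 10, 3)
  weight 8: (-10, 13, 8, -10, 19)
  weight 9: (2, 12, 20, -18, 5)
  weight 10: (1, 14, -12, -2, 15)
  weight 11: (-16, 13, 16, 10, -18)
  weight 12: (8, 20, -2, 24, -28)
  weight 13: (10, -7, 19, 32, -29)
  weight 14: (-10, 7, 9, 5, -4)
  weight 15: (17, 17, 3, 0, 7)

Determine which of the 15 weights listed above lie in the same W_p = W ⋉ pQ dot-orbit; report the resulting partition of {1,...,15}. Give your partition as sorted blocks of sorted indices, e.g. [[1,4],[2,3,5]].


Root system A_5: the 5×5 matrix C matches after relabeling.

Ā_29 reps of the 15 weights (A_5, coords as presented):

  [1] (3, 8, 4, 6, 3)
  [2] (2, 2, 2, 1, 6)
  [3] (2, 2, 2, 1, 6)
  [4] (2, 3, 1, 11, 4)
  [5] (3, 8, 4, 6, 3)
  [6] (4, 9, 0, 9, 2)
  [7] (4, 9, 0, 9, 2)
  [8] (4, 9, 0, 9, 2)
  [9] (3, 8, 4, 6, 3)
  [10] (2, 3, 1, 11, 4)
  [11] (2, 3, 1, 11, 4)
  [12] (2, 2, 2, 1, 6)
  [13] (6, 13, 4, 1, 4)
  [14] (3, 8, 4, 6, 3)
  [15] (2, 2, 2, 1, 6)

The 15 indices split into 5 linkage classes (same alcove rep ⇔ same W_29-dot-orbit):

[[1, 5, 9, 14], [2, 3, 12, 15], [4, 10, 11], [6, 7, 8], [13]]


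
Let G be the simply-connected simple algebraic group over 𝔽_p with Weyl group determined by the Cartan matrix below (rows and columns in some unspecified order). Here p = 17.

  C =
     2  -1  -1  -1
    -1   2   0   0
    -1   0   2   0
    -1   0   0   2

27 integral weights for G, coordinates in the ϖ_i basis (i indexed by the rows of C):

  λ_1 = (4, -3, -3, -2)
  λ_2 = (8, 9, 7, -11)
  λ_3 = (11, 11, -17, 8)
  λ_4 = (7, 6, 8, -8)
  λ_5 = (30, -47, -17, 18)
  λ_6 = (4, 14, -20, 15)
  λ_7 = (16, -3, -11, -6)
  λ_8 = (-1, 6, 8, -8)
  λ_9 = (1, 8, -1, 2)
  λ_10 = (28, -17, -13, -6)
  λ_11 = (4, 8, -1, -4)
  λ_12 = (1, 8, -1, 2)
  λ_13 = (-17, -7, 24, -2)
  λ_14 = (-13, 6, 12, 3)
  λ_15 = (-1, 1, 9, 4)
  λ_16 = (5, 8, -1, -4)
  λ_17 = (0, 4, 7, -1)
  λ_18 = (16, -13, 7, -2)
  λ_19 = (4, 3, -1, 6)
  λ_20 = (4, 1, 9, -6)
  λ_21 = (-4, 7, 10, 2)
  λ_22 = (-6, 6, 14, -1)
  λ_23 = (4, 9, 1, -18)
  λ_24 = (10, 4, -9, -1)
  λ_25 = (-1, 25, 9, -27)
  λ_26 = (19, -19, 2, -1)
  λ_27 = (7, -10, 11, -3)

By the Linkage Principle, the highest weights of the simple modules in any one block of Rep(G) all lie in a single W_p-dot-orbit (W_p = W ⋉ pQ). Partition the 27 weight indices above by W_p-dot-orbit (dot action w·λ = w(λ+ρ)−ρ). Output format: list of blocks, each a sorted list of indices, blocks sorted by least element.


Cartan matrix: type D_4 (|W|=192); un-permuting the 4 rows.

Ā_17 reps of the 27 weights (D_4, coords as presented):

  λ_1+ρ ↦ (0, 2, 2, 1);  λ_2+ρ ↦ (7, 0, 2, 0);  λ_3+ρ ↦ (1, 4, 0, 7);  λ_4+ρ ↦ (7, 0, 2, 0);  λ_5+ρ ↦ (0, 2, 2, 1);  λ_6+ρ ↦ (0, 2, 2, 1);  λ_7+ρ ↦ (0, 2, 10, 5);  λ_8+ρ ↦ (7, 0, 2, 0);  λ_9+ρ ↦ (2, 9, 0, 3);  λ_10+ρ ↦ (1, 4, 0, 7);  λ_11+ρ ↦ (2, 9, 0, 3);  λ_12+ρ ↦ (2, 9, 0, 3);  λ_13+ρ ↦ (1, 5, 8, 0);  λ_14+ρ ↦ (1, 4, 0, 7);  λ_15+ρ ↦ (0, 2, 10, 5);  λ_16+ρ ↦ (2, 9, 0, 3);  λ_17+ρ ↦ (1, 5, 8, 0);  λ_18+ρ ↦ (1, 4, 0, 7);  λ_19+ρ ↦ (1, 4, 0, 7);  λ_20+ρ ↦ (0, 2, 10, 5);  λ_21+ρ ↦ (1, 5, 8, 0);  λ_22+ρ ↦ (0, 2, 10, 5);  λ_23+ρ ↦ (0, 2, 10, 5);  λ_24+ρ ↦ (1, 5, 8, 0);  λ_25+ρ ↦ (7, 0, 2, 0);  λ_26+ρ ↦ (2, 9, 0, 3);  λ_27+ρ ↦ (1, 5, 8, 0)

Linkage partition of the 27 weights (6 classes, p=17):

[[1, 5, 6], [2, 4, 8, 25], [3, 10, 14, 18, 19], [7, 15, 20, 22, 23], [9, 11, 12, 16, 26], [13, 17, 21, 24, 27]]


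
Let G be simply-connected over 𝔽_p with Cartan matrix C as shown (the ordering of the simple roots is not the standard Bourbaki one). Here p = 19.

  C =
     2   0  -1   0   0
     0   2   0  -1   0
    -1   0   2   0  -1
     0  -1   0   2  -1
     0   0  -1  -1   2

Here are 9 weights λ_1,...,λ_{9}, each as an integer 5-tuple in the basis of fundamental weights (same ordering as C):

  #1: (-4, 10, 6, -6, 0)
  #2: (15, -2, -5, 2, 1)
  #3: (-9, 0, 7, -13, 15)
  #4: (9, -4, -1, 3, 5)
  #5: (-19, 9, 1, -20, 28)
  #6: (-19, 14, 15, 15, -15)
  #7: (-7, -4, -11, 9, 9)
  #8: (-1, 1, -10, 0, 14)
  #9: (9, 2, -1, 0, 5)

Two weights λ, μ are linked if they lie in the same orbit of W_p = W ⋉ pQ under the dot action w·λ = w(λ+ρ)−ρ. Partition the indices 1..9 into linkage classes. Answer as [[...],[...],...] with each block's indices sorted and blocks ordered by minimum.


Cartan matrix: type A_5 (|W|=720); un-permuting the 5 rows.

λ_j+ρ reflected into Ā_19 (⟨·,θ^∨⟩≤19); 5-tuples as given:

    [1] (3, 6, 0, 1, 4)
    [2] (12, 1, 2, 0, 2)
    [3] (3, 6, 0, 1, 4)
    [4] (9, 2, 0, 1, 6)
    [5] (9, 2, 0, 1, 6)
    [6] (12, 1, 2, 0, 2)
    [7] (9, 2, 0, 1, 6)
    [8] (9, 2, 0, 1, 6)
    [9] (9, 2, 0, 1, 6)

Grouping the 9 weights by Ā_19-representative: 3 linkage classes.

[[1, 3], [2, 6], [4, 5, 7, 8, 9]]


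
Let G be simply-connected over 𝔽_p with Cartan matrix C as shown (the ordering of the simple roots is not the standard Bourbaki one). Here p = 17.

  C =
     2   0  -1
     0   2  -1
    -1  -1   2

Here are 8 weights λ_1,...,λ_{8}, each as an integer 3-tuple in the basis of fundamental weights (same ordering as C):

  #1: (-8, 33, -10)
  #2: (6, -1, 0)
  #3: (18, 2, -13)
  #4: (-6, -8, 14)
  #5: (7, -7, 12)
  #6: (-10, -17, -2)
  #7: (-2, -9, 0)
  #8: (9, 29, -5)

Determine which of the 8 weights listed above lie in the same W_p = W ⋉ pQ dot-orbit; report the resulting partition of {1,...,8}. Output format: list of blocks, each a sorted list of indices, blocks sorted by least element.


Type A_3, rank 3, |W|=24; reorder rows/cols to standard.

Each λ_j+ρ reduced to Ā_17; 3-tuples below use C's row order:

  1: (7, 0, 1);  2: (7, 0, 1);  3: (5, 7, 3);  4: (5, 7, 3);  5: (4, 2, 7);  6: (7, 0, 1);  7: (7, 0, 1);  8: (4, 2, 7)

Linkage partition of the 8 weights (3 classes, p=17):

[[1, 2, 6, 7], [3, 4], [5, 8]]


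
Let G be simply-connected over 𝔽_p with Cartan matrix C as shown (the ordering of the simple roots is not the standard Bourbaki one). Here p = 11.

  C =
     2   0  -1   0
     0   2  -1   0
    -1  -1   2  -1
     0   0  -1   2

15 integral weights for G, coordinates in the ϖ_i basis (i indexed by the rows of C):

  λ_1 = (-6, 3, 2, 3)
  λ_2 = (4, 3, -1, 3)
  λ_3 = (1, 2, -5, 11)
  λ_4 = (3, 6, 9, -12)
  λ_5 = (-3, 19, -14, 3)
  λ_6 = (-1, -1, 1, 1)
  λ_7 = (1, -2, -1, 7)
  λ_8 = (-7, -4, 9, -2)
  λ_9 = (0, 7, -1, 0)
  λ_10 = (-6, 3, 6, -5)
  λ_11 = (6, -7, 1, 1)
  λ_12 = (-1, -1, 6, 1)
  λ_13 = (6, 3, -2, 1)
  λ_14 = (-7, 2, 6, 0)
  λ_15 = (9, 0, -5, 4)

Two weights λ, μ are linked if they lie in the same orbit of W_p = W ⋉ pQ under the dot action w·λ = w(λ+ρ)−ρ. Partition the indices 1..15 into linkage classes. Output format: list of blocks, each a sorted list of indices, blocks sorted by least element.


Root system D_4: the 4×4 matrix C matches after relabeling.

λ_j+ρ reflected into Ā_11 (⟨·,θ^∨⟩≤11); 4-tuples as given:

  λ_1 → (3, 2, 2, 2)
  λ_2 → (3, 2, 2, 2)
  λ_3 → (1, 0, 1, 7)
  λ_4 → (6, 3, 0, 1)
  λ_5 → (0, 0, 2, 2)
  λ_6 → (0, 0, 2, 2)
  λ_7 → (1, 0, 1, 7)
  λ_8 → (6, 3, 0, 1)
  λ_9 → (1, 8, 0, 1)
  λ_10 → (3, 2, 2, 2)
  λ_11 → (3, 2, 2, 2)
  λ_12 → (0, 0, 2, 2)
  λ_13 → (6, 3, 0, 1)
  λ_14 → (6, 3, 0, 1)
  λ_15 → (6, 3, 0, 1)

5 distinct reps among the 15 weights ⇒ 5 W_11-linkage classes:

[[1, 2, 10, 11], [3, 7], [4, 8, 13, 14, 15], [5, 6, 12], [9]]


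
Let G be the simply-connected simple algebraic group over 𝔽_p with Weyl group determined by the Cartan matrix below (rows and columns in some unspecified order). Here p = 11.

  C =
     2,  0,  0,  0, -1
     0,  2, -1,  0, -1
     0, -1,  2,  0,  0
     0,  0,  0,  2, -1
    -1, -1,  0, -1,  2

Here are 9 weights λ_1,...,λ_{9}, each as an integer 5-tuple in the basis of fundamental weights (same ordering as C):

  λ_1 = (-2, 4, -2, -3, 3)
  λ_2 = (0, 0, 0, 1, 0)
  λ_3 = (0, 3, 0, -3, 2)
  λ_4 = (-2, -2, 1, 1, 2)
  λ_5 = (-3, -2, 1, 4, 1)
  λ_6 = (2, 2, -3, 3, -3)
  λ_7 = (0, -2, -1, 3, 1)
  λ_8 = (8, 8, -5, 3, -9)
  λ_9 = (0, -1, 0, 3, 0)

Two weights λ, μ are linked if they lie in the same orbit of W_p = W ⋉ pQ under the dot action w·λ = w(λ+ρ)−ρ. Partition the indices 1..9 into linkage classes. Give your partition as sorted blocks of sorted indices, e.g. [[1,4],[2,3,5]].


Cartan matrix: type D_5 (|W|=1920); un-permuting the 5 rows.

λ_j+ρ reflected into Ā_11 (⟨·,θ^∨⟩≤11); 5-tuples as given:

  λ_1 → (1, 1, 1, 2, 1)
  λ_2 → (1, 1, 1, 2, 1)
  λ_3 → (1, 1, 1, 2, 1)
  λ_4 → (1, 1, 1, 2, 1)
  λ_5 → (1, 0, 1, 4, 1)
  λ_6 → (1, 1, 1, 2, 1)
  λ_7 → (1, 0, 1, 4, 1)
  λ_8 → (1, 0, 1, 4, 1)
  λ_9 → (1, 0, 1, 4, 1)

The 9 indices split into 2 linkage classes (same alcove rep ⇔ same W_11-dot-orbit):

[[1, 2, 3, 4, 6], [5, 7, 8, 9]]


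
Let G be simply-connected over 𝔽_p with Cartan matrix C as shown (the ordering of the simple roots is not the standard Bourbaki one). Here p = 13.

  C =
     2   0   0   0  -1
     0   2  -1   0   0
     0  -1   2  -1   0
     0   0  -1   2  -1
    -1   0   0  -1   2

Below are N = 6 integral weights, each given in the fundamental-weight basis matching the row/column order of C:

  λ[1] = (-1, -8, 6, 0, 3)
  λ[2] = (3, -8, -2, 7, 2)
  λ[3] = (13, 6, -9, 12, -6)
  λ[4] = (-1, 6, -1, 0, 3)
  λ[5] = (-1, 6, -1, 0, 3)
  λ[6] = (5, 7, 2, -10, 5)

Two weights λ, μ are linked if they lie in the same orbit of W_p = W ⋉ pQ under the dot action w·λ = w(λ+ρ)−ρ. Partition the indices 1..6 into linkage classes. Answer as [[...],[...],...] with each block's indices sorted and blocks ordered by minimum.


Dynkin diagram of C (from the 8 off-diagonal −1 entries): A_5.

Alcove-folded reps (p=13, 6 weights, presented ϖ-order):

  1: (0, 7, 0, 1, 4);  2: (2, 1, 6, 0, 3);  3: (0, 7, 0, 1, 4);  4: (0, 7, 0, 1, 4);  5: (0, 7, 0, 1, 4);  6: (2, 1, 6, 0, 3)

Linkage partition of the 6 weights (2 classes, p=13):

[[1, 3, 4, 5], [2, 6]]


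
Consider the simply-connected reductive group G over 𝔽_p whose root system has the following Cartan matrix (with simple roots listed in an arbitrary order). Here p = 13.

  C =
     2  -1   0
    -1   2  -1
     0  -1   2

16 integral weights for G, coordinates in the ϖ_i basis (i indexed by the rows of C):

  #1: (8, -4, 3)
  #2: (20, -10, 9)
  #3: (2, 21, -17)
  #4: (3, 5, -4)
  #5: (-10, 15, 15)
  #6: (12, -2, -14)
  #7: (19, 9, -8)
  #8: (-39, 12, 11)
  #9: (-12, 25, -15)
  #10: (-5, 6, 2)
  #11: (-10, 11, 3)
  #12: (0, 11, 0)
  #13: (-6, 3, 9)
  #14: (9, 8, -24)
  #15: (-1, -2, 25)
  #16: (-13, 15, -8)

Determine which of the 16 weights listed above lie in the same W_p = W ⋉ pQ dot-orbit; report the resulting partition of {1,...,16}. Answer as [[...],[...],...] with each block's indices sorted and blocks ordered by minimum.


C ↔ A_3 under row/col permutation; |W(A_3)| = 24.

Folding the 16 weights λ_j+ρ into Ā_13 (reps in the given 3-coord order):

    λ_1 → (6, 3, 1)
    λ_2 → (3, 1, 8)
    λ_3 → (6, 3, 1)
    λ_4 → (4, 3, 3)
    λ_5 → (4, 3, 3)
    λ_6 → (0, 12, 0)
    λ_7 → (4, 3, 3)
    λ_8 → (0, 12, 0)
    λ_9 → (1, 1, 0)
    λ_10 → (4, 3, 3)
    λ_11 → (6, 3, 1)
    λ_12 → (0, 12, 0)
    λ_13 → (3, 1, 8)
    λ_14 → (6, 3, 1)
    λ_15 → (0, 12, 0)
    λ_16 → (6, 3, 1)

Grouping the 16 weights by Ā_13-representative: 5 linkage classes.

[[1, 3, 11, 14, 16], [2, 13], [4, 5, 7, 10], [6, 8, 12, 15], [9]]


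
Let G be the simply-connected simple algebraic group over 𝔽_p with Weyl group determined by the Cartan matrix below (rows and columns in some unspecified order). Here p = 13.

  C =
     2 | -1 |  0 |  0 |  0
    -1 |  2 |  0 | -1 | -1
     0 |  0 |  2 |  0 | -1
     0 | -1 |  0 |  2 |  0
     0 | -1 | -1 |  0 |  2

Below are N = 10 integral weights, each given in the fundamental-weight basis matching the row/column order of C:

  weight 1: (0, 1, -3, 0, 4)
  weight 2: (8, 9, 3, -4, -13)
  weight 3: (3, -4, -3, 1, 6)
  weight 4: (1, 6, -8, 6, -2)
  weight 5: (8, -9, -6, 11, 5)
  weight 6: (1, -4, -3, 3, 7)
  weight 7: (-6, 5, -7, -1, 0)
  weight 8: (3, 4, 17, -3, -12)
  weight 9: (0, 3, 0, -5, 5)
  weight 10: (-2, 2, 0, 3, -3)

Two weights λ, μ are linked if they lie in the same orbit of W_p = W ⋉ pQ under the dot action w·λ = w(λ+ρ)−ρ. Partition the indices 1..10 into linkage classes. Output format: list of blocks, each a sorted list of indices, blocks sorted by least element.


Type D_5, rank 5, |W|=1920; reorder rows/cols to standard.

W_13-reps of the 10 weights in Ā_13 (same 5-coord order as C):

  [1] (1, 2, 2, 1, 2) · [2] (1, 2, 2, 1, 2) · [3] (1, 2, 2, 1, 2) · [4] (1, 0, 1, 4, 1) · [5] (1, 0, 1, 4, 1) · [6] (1, 2, 2, 1, 2) · [7] (1, 0, 1, 4, 1) · [8] (1, 2, 2, 1, 2) · [9] (1, 0, 1, 4, 1) · [10] (1, 0, 1, 4, 1)

Partition of {1..10} into 2 W_13-dot-orbits:

[[1, 2, 3, 6, 8], [4, 5, 7, 9, 10]]


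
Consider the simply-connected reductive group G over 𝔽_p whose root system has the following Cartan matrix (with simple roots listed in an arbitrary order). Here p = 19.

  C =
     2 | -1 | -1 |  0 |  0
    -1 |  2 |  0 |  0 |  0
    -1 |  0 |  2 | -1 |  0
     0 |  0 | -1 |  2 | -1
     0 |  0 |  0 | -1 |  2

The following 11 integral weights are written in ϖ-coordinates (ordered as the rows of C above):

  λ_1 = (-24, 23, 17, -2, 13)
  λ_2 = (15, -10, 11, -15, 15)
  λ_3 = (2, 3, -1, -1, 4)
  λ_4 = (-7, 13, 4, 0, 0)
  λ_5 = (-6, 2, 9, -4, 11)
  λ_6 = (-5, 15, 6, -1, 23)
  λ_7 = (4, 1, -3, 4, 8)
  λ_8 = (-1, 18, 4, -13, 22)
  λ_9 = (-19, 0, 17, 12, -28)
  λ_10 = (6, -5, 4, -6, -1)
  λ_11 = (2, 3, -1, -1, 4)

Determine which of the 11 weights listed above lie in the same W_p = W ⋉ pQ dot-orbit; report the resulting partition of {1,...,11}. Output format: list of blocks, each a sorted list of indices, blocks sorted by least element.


Dynkin diagram of C (from the 8 off-diagonal −1 entries): A_5.

Each λ_j+ρ reduced to Ā_19; 5-tuples below use C's row order:

    [1] (5, 8, 1, 0, 1)
    [2] (3, 2, 2, 3, 9)
    [3] (3, 4, 0, 0, 5)
    [4] (5, 8, 1, 0, 1)
    [5] (3, 2, 2, 3, 9)
    [6] (3, 4, 0, 0, 5)
    [7] (3, 2, 2, 3, 9)
    [8] (3, 4, 0, 0, 5)
    [9] (5, 8, 1, 0, 1)
    [10] (3, 4, 0, 0, 5)
    [11] (3, 4, 0, 0, 5)

Linkage partition of the 11 weights (3 classes, p=19):

[[1, 4, 9], [2, 5, 7], [3, 6, 8, 10, 11]]


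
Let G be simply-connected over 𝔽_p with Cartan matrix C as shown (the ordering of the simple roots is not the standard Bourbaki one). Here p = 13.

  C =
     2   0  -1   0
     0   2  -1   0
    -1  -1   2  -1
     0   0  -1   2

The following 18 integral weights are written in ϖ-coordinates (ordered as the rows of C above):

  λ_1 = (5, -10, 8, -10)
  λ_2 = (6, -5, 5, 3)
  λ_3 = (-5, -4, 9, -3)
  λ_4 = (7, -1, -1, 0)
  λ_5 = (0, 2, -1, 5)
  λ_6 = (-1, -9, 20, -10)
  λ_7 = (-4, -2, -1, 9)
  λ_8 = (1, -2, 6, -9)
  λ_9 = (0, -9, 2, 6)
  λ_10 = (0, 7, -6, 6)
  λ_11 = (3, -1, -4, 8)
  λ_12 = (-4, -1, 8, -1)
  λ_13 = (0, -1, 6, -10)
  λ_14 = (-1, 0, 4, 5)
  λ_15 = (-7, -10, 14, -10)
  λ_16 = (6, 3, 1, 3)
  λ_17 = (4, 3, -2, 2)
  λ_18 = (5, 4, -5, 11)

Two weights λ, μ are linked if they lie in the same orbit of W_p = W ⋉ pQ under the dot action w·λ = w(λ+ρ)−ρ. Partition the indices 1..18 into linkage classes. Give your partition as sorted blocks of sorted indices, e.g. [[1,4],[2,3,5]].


Cartan matrix: type D_4 (|W|=192); un-permuting the 4 rows.

Alcove-folded reps (p=13, 18 weights, presented ϖ-order):

  λ_1+ρ ↦ (3, 0, 4, 0)
  λ_2+ρ ↦ (3, 0, 4, 0)
  λ_3+ρ ↦ (4, 3, 1, 2)
  λ_4+ρ ↦ (8, 0, 0, 1)
  λ_5+ρ ↦ (1, 3, 0, 6)
  λ_6+ρ ↦ (8, 0, 0, 1)
  λ_7+ρ ↦ (1, 3, 0, 6)
  λ_8+ρ ↦ (0, 1, 1, 6)
  λ_9+ρ ↦ (4, 3, 1, 2)
  λ_10+ρ ↦ (4, 3, 1, 2)
  λ_11+ρ ↦ (1, 3, 0, 6)
  λ_12+ρ ↦ (3, 0, 4, 0)
  λ_13+ρ ↦ (0, 1, 1, 6)
  λ_14+ρ ↦ (0, 1, 1, 6)
  λ_15+ρ ↦ (3, 0, 4, 0)
  λ_16+ρ ↦ (3, 0, 4, 0)
  λ_17+ρ ↦ (4, 3, 1, 2)
  λ_18+ρ ↦ (0, 1, 1, 6)

Linkage partition of the 18 weights (5 classes, p=13):

[[1, 2, 12, 15, 16], [3, 9, 10, 17], [4, 6], [5, 7, 11], [8, 13, 14, 18]]


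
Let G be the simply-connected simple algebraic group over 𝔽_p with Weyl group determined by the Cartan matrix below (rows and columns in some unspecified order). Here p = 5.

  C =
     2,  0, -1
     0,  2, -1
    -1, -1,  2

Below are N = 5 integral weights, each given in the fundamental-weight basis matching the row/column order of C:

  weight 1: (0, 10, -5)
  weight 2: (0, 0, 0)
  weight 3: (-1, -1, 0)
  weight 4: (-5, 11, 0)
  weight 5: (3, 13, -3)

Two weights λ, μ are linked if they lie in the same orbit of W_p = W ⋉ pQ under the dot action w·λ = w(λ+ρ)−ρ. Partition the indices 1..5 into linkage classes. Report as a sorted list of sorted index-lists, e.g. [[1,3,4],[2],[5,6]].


Dynkin diagram of C (from the 4 off-diagonal −1 entries): A_3.

Each λ_j+ρ reduced to Ā_5; 3-tuples below use C's row order:

    λ_1 → (1, 1, 1)
    λ_2 → (1, 1, 1)
    λ_3 → (0, 0, 1)
    λ_4 → (1, 1, 1)
    λ_5 → (1, 1, 1)

2 distinct reps among the 5 weights ⇒ 2 W_5-linkage classes:

[[1, 2, 4, 5], [3]]


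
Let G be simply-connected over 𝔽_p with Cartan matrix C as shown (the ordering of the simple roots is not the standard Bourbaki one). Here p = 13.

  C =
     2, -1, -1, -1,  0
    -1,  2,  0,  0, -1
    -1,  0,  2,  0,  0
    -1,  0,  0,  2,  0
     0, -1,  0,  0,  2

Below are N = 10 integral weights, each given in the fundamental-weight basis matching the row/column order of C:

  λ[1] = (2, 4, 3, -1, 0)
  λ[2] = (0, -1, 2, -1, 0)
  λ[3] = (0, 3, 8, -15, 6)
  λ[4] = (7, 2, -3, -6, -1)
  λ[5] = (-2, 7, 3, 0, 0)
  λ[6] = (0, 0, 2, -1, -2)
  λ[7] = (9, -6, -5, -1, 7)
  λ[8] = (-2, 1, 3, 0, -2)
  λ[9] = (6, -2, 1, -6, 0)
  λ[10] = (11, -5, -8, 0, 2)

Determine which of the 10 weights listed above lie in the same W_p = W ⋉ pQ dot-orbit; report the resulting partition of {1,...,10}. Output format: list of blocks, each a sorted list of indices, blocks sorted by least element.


Dynkin diagram of C (from the 8 off-diagonal −1 entries): D_5.

Alcove-folded reps (p=13, 10 weights, presented ϖ-order):

    λ_1 → (0, 1, 4, 0, 2)
    λ_2 → (1, 0, 3, 0, 1)
    λ_3 → (1, 0, 3, 0, 1)
    λ_4 → (1, 1, 2, 5, 0)
    λ_5 → (1, 0, 3, 0, 1)
    λ_6 → (1, 0, 3, 0, 1)
    λ_7 → (0, 1, 4, 0, 2)
    λ_8 → (1, 0, 3, 0, 1)
    λ_9 → (1, 1, 2, 5, 0)
    λ_10 → (0, 1, 7, 1, 0)

4 distinct reps among the 10 weights ⇒ 4 W_13-linkage classes:

[[1, 7], [2, 3, 5, 6, 8], [4, 9], [10]]


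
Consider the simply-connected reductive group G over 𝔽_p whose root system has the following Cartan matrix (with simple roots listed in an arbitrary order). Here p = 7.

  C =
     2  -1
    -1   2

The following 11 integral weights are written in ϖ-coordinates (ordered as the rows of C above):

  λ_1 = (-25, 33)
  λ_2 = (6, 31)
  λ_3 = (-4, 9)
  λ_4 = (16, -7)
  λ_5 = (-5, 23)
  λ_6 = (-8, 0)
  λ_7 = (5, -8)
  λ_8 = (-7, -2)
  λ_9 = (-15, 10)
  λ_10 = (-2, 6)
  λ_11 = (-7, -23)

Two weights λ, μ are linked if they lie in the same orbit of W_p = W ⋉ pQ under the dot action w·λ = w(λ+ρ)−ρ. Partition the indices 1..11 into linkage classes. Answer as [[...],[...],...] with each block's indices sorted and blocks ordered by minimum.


Dynkin diagram of C (from the 2 off-diagonal −1 entries): A_2.

Ā_7 reps of the 11 weights (A_2, coords as presented):

  λ_1+ρ ↦ (3, 1)
  λ_2+ρ ↦ (0, 4)
  λ_3+ρ ↦ (0, 4)
  λ_4+ρ ↦ (3, 1)
  λ_5+ρ ↦ (3, 1)
  λ_6+ρ ↦ (1, 6)
  λ_7+ρ ↦ (1, 6)
  λ_8+ρ ↦ (1, 6)
  λ_9+ρ ↦ (0, 4)
  λ_10+ρ ↦ (1, 6)
  λ_11+ρ ↦ (1, 6)

Grouping the 11 weights by Ā_7-representative: 3 linkage classes.

[[1, 4, 5], [2, 3, 9], [6, 7, 8, 10, 11]]


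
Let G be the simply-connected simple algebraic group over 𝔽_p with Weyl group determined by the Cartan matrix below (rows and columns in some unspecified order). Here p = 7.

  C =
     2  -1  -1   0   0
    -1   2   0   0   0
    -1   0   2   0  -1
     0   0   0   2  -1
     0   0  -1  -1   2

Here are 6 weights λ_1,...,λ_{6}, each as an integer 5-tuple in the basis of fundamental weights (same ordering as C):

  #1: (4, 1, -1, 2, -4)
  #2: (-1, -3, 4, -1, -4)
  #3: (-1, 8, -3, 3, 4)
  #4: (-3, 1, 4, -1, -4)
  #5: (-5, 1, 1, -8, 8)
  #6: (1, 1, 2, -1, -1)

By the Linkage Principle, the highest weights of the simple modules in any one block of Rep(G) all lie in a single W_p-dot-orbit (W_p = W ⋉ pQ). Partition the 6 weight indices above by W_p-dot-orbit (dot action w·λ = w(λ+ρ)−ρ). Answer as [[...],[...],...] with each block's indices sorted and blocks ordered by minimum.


Root system A_5: the 5×5 matrix C matches after relabeling.

Each λ_j+ρ reduced to Ā_7; 5-tuples below use C's row order:

    [1] (2, 2, 3, 0, 0)
    [2] (2, 0, 0, 3, 0)
    [3] (2, 0, 0, 3, 0)
    [4] (2, 0, 0, 3, 0)
    [5] (2, 0, 0, 3, 0)
    [6] (2, 2, 3, 0, 0)

Grouping the 6 weights by Ā_7-representative: 2 linkage classes.

[[1, 6], [2, 3, 4, 5]]


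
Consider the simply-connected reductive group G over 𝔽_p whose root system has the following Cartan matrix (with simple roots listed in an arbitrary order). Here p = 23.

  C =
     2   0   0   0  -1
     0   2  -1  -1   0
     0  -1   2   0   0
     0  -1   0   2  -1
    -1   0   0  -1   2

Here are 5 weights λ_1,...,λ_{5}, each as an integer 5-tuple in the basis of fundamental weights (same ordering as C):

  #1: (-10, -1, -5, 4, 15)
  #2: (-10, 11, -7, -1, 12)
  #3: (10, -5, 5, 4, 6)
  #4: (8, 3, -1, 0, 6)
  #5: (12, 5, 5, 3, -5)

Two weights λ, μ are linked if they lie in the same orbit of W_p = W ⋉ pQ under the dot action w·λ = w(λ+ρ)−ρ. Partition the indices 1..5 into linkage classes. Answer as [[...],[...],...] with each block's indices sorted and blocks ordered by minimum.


Type A_5, rank 5, |W|=720; reorder rows/cols to standard.

Alcove-folded reps (p=23, 5 weights, presented ϖ-order):

  1: (9, 4, 0, 1, 7) · 2: (7, 6, 4, 0, 4) · 3: (9, 4, 0, 1, 7) · 4: (9, 4, 0, 1, 7) · 5: (7, 6, 4, 0, 4)

Linkage partition of the 5 weights (2 classes, p=23):

[[1, 3, 4], [2, 5]]


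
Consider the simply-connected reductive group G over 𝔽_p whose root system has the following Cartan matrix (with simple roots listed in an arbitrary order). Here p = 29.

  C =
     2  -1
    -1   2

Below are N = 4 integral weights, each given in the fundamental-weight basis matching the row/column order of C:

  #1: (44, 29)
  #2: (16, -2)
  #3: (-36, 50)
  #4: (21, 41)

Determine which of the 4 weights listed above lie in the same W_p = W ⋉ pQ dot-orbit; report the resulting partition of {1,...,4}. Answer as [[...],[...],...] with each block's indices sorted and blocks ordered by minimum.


Root system A_2: the 2×2 matrix C matches after relabeling.

Each λ_j+ρ reduced to Ā_29; 2-tuples below use C's row order:

  λ_1+ρ ↦ (16, 1) · λ_2+ρ ↦ (16, 1) · λ_3+ρ ↦ (7, 6) · λ_4+ρ ↦ (7, 6)

2 distinct reps among the 4 weights ⇒ 2 W_29-linkage classes:

[[1, 2], [3, 4]]


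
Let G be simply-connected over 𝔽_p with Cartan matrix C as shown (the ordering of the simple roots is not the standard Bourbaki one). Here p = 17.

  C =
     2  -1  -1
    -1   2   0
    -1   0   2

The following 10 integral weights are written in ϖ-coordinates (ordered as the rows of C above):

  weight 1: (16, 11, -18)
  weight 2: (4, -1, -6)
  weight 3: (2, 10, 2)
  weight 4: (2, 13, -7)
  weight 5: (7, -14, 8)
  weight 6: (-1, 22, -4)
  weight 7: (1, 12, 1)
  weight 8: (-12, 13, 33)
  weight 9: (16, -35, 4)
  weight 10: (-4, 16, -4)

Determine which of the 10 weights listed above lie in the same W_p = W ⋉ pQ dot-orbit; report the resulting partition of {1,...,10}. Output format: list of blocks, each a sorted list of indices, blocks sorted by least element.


Type A_3, rank 3, |W|=24; reorder rows/cols to standard.

Folding the 10 weights λ_j+ρ into Ā_17 (reps in the given 3-coord order):

  λ_1+ρ ↦ (0, 0, 5);  λ_2+ρ ↦ (0, 0, 5);  λ_3+ρ ↦ (3, 11, 3);  λ_4+ρ ↦ (3, 11, 3);  λ_5+ρ ↦ (5, 8, 4);  λ_6+ρ ↦ (3, 11, 3);  λ_7+ρ ↦ (2, 13, 2);  λ_8+ρ ↦ (3, 11, 3);  λ_9+ρ ↦ (0, 0, 5);  λ_10+ρ ↦ (3, 11, 3)

Linkage partition of the 10 weights (4 classes, p=17):

[[1, 2, 9], [3, 4, 6, 8, 10], [5], [7]]


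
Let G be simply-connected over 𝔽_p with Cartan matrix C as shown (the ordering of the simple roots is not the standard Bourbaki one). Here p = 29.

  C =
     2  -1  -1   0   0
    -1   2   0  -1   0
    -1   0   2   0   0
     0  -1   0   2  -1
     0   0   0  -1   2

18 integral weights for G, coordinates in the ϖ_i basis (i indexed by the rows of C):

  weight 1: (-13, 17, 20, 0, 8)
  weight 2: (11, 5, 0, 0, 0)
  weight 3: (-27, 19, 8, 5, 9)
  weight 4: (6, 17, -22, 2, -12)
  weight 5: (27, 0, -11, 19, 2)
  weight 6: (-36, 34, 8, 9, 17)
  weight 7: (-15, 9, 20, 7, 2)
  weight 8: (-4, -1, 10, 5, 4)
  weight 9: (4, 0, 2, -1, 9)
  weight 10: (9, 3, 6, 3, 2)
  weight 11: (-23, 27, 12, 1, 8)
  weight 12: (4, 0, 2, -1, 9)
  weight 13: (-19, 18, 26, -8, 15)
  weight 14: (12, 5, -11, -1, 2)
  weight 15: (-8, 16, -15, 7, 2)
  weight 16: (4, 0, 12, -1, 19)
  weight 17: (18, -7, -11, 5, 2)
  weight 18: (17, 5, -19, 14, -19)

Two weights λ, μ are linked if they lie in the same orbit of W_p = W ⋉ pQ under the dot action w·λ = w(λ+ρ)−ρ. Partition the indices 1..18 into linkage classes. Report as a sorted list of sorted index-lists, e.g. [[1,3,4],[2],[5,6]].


Cartan matrix: type A_5 (|W|=720); un-permuting the 5 rows.

Each λ_j+ρ reduced to Ā_29; 5-tuples below use C's row order:

    [1] (12, 6, 1, 1, 1)
    [2] (12, 6, 1, 1, 1)
    [3] (3, 6, 10, 0, 3)
    [4] (10, 4, 7, 4, 3)
    [5] (5, 1, 3, 0, 10)
    [6] (5, 1, 3, 0, 10)
    [7] (10, 4, 7, 4, 3)
    [8] (0, 3, 8, 3, 5)
    [9] (5, 1, 3, 0, 10)
    [10] (10, 4, 7, 4, 3)
    [11] (12, 6, 1, 1, 1)
    [12] (5, 1, 3, 0, 10)
    [13] (12, 6, 1, 1, 1)
    [14] (3, 6, 10, 0, 3)
    [15] (10, 4, 7, 4, 3)
    [16] (5, 1, 3, 0, 10)
    [17] (3, 6, 10, 0, 3)
    [18] (0, 3, 8, 3, 5)

Partition of {1..18} into 5 W_29-dot-orbits:

[[1, 2, 11, 13], [3, 14, 17], [4, 7, 10, 15], [5, 6, 9, 12, 16], [8, 18]]


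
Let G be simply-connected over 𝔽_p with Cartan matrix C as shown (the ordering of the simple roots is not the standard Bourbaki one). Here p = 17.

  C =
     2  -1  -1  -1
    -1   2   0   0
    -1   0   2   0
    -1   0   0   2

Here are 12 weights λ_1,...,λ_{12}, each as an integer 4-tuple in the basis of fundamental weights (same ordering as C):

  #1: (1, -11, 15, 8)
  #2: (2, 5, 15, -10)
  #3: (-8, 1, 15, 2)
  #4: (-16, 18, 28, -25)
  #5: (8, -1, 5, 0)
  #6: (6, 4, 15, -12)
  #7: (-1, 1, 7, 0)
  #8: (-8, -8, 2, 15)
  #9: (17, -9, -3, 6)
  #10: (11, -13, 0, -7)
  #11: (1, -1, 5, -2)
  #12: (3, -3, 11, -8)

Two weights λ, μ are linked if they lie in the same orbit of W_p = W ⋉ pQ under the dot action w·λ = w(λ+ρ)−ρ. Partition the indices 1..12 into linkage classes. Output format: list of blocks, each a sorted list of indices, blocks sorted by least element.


Cartan matrix: type D_4 (|W|=192); un-permuting the 4 rows.

Each λ_j+ρ reduced to Ā_17; 4-tuples below use C's row order:

  λ_1+ρ ↦ (1, 0, 6, 1);  λ_2+ρ ↦ (0, 2, 8, 1);  λ_3+ρ ↦ (2, 3, 7, 2);  λ_4+ρ ↦ (2, 3, 7, 2);  λ_5+ρ ↦ (1, 0, 6, 1);  λ_6+ρ ↦ (1, 6, 5, 0);  λ_7+ρ ↦ (0, 2, 8, 1);  λ_8+ρ ↦ (2, 3, 7, 2);  λ_9+ρ ↦ (1, 0, 6, 1);  λ_10+ρ ↦ (1, 6, 5, 0);  λ_11+ρ ↦ (1, 0, 6, 1);  λ_12+ρ ↦ (2, 3, 7, 2)

Linkage partition of the 12 weights (4 classes, p=17):

[[1, 5, 9, 11], [2, 7], [3, 4, 8, 12], [6, 10]]


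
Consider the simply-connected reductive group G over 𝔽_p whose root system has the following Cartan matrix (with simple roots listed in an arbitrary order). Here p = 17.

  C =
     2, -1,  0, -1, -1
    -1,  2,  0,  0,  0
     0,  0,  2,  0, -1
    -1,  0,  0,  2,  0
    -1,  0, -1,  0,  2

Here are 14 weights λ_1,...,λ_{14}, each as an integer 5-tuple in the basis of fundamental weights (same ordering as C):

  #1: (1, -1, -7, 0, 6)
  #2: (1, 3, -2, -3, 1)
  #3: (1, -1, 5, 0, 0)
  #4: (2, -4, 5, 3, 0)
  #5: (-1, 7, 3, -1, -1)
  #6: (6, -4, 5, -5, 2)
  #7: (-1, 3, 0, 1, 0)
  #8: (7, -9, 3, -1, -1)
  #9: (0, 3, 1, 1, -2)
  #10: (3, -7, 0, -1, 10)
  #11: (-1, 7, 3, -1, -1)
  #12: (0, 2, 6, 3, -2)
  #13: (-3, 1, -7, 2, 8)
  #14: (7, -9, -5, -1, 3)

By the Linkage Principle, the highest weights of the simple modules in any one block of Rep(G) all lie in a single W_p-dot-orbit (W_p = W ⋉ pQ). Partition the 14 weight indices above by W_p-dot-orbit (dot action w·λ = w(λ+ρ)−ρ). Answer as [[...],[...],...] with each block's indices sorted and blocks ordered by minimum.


Dynkin diagram of C (from the 8 off-diagonal −1 entries): D_5.

Each λ_j+ρ reduced to Ā_17; 5-tuples below use C's row order:

  1: (2, 0, 6, 1, 1)
  2: (0, 4, 1, 2, 1)
  3: (2, 0, 6, 1, 1)
  4: (0, 3, 6, 4, 1)
  5: (0, 8, 4, 0, 0)
  6: (0, 3, 6, 4, 1)
  7: (0, 4, 1, 2, 1)
  8: (0, 8, 4, 0, 0)
  9: (0, 4, 1, 2, 1)
  10: (0, 4, 1, 2, 1)
  11: (0, 8, 4, 0, 0)
  12: (0, 3, 6, 4, 1)
  13: (2, 0, 6, 1, 1)
  14: (0, 8, 4, 0, 0)

Partition of {1..14} into 4 W_17-dot-orbits:

[[1, 3, 13], [2, 7, 9, 10], [4, 6, 12], [5, 8, 11, 14]]
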